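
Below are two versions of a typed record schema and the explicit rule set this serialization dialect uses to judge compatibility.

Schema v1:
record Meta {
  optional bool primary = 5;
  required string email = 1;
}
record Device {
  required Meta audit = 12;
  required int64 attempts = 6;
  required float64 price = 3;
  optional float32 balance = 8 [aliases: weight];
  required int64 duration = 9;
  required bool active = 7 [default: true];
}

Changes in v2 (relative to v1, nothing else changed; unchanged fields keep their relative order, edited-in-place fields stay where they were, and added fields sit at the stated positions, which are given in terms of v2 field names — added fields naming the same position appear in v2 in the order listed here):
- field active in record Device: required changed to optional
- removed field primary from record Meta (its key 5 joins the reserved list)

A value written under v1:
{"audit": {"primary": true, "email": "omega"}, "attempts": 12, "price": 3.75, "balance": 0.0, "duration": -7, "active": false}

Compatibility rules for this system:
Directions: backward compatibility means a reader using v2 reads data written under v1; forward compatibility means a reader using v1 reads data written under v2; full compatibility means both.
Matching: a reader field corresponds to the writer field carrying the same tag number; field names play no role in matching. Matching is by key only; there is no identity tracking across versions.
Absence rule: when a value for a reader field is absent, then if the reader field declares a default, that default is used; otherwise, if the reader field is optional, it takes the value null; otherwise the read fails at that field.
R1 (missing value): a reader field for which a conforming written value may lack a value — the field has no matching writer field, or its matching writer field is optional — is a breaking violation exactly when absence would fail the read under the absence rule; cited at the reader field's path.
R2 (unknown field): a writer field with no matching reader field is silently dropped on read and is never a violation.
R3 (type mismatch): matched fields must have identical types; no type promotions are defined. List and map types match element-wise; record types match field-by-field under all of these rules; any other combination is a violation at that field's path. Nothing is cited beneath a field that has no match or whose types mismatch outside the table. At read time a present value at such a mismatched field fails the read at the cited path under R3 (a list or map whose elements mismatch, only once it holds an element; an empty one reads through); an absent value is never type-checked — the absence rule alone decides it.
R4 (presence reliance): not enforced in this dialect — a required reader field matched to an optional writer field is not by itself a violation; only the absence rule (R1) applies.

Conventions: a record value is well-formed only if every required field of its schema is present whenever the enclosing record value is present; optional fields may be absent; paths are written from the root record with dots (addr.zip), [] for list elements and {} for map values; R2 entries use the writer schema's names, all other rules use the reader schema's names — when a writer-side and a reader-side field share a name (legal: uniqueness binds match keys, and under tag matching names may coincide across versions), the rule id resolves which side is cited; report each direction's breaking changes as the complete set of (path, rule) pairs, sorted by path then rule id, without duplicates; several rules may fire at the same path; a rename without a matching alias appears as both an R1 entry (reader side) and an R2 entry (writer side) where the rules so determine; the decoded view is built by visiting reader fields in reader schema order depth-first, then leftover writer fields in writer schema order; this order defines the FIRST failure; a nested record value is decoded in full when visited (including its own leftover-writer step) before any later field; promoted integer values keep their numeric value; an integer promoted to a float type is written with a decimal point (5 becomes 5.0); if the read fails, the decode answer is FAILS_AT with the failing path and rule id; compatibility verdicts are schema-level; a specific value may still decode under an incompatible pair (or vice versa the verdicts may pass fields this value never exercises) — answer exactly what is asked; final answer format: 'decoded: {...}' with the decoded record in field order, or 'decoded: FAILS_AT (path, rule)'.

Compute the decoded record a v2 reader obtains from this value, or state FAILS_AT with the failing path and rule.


the writer's type comes first in each Device pair
decoding the Device value with the v2 reader:
  audit.email := "omega"
  writer audit.primary: unmatched, discarded
  attempts := 12
  price := 3.75
  balance := 0.0
  duration := -7
  active := false
  => decoded: {"audit": {"email": "omega"}, "attempts": 12, "price": 3.75, "balance": 0.0, "duration": -7, "active": false}
the rest of the Device diff is inert for this question:
  field active in record Device: required changed to optional -> no rule fires on it and the decoded Device view is identical with or without it

decoded: {"audit": {"email": "omega"}, "attempts": 12, "price": 3.75, "balance": 0.0, "duration": -7, "active": false}


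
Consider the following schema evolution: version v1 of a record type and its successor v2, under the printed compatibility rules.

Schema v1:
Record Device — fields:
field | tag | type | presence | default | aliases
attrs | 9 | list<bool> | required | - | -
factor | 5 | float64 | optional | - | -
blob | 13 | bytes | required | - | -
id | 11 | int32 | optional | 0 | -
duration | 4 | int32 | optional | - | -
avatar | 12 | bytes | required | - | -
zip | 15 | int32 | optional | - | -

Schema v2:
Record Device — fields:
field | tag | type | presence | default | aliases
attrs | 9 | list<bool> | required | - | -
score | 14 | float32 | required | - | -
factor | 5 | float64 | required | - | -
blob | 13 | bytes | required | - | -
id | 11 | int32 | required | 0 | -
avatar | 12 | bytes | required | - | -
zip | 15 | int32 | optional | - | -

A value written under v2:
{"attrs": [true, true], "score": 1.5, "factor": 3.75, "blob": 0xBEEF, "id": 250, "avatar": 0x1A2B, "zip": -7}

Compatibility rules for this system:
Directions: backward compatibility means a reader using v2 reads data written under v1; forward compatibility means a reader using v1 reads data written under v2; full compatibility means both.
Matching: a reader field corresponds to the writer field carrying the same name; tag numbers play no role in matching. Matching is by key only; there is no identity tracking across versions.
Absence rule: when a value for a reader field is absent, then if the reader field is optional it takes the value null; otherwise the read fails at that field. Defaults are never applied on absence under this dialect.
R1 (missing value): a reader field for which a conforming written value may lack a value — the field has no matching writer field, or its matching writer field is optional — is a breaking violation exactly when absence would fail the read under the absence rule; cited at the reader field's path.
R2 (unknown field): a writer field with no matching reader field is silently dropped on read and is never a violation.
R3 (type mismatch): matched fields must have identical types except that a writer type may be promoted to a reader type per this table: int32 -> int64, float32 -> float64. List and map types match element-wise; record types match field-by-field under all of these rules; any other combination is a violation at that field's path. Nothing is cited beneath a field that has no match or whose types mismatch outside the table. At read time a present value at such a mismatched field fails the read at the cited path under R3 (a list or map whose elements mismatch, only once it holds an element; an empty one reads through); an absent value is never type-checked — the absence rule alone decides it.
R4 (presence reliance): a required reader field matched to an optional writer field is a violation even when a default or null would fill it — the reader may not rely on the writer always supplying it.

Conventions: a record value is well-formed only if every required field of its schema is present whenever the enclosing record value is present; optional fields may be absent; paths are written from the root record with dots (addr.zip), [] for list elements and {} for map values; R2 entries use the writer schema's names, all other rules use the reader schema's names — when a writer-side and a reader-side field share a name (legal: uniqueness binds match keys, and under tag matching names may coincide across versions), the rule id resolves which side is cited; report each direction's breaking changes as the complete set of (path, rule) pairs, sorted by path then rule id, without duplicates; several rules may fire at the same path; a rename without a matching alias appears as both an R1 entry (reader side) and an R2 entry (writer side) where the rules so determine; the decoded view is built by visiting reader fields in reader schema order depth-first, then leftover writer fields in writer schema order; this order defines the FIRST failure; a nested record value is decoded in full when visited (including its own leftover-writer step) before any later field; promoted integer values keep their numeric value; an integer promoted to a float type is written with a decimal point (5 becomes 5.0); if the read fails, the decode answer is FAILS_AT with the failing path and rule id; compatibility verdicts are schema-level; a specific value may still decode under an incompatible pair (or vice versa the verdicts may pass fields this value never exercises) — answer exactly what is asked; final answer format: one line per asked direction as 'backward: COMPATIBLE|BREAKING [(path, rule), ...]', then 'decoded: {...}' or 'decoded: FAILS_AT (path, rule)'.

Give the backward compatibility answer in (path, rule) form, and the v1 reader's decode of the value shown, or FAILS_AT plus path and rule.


backward: BREAKING [(factor, R1), (factor, R4), (id, R1), (id, R4), (score, R1)]; decoded: {"attrs": [true, true], "factor": 3.75, "blob": 0xBEEF, "id": 250, "duration": null, "avatar": 0x1A2B, "zip": -7}

in Device below, arrows point writer -> reader
backward pass over Device, reader schema v2, writer schema v1:
  writer required, list<bool> -> list<bool>: reader attrs maps from writer attrs
  no writer field matches reader score
  writer optional, float64 -> float64: reader factor maps from writer factor
  writer required, bytes -> bytes: reader blob maps from writer blob
  writer optional, int32 -> int32: reader id maps from writer id
  writer required, bytes -> bytes: reader avatar maps from writer avatar
  writer optional, int32 -> int32: reader zip maps from writer zip
  writer field duration has no reader counterpart
  violation R1 at factor
  violation R4 at factor
  violation R1 at id
  violation R4 at id
  violation R1 at score
  backward on Device therefore BREAKING (5)
decode (reader v1):
  attrs := [true, true]
  factor := 3.75
  blob := 0xBEEF
  id := 250
  duration := null (not supplied -> null)
  avatar := 0x1A2B
  zip := -7
  writer score: unmatched, discarded
  => decoded: {"attrs": [true, true], "factor": 3.75, "blob": 0xBEEF, "id": 250, "duration": null, "avatar": 0x1A2B, "zip": -7}
the other Device changes do not affect what is asked:
  removed field duration from record Device -> fires no rule on Device, leaving the asked answer as it is


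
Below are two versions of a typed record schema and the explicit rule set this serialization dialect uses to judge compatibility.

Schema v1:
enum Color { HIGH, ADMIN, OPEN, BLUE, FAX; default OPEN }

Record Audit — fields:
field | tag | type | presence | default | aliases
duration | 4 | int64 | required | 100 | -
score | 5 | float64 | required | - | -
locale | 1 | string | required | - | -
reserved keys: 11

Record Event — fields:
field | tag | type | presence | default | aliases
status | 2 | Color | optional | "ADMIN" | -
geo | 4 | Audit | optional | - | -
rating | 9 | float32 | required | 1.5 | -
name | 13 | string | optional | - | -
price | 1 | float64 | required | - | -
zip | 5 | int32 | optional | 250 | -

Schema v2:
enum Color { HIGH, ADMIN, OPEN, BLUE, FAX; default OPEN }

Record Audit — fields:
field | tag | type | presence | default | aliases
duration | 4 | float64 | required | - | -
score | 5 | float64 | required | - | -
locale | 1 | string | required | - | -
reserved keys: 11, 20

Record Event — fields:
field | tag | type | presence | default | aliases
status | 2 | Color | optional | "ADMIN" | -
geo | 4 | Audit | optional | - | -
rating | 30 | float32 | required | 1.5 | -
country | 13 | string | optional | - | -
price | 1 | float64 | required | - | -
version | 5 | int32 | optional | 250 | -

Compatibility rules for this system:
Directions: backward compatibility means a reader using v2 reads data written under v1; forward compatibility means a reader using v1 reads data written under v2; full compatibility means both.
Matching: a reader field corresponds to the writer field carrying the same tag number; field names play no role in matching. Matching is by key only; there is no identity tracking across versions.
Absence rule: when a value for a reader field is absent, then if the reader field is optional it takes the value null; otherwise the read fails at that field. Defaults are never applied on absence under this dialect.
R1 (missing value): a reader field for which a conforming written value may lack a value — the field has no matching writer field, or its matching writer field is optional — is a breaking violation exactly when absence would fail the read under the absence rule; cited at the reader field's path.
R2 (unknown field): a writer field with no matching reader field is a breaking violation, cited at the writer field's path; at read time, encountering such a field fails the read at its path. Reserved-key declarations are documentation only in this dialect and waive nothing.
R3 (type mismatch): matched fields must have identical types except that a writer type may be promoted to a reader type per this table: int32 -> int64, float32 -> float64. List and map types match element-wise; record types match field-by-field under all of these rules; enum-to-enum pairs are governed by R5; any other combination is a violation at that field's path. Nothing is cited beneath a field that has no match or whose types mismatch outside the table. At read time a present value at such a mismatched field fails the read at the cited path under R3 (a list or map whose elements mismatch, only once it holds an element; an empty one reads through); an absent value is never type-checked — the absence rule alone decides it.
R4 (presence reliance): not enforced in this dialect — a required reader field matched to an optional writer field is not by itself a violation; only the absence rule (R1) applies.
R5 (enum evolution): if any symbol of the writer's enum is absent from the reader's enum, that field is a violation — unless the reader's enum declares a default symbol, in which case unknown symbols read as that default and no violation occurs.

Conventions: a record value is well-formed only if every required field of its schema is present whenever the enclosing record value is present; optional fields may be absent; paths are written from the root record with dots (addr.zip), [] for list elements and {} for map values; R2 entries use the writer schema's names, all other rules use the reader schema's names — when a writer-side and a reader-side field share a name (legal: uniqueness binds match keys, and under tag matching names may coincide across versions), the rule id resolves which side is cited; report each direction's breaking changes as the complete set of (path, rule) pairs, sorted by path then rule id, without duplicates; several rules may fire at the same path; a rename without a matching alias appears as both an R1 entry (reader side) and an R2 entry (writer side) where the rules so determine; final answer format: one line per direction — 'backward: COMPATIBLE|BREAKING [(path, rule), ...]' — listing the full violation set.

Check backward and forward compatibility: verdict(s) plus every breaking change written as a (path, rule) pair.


the writer's type comes first in each Event pair
backward for Event (reader v2, writer v1):
  status <- status (Color -> Color, writer optional)
  geo <- geo (Audit -> Audit, writer optional)
  rating: no writer match
  country <- name (string -> string, writer optional)
  price <- price (float64 -> float64, writer required)
  version <- zip (int32 -> int32, writer optional)
  writer rating: unknown to reader
  geo.duration <- geo.duration (int64 -> float64, writer required)
  geo.score <- geo.score (float64 -> float64, writer required)
  geo.locale <- geo.locale (string -> string, writer required)
  violation R3 at geo.duration
  violation R1 at rating
  violation R2 at rating
  => backward: BREAKING (3)
forward for Event (reader v1, writer v2):
  status <- status (Color -> Color, writer optional)
  geo <- geo (Audit -> Audit, writer optional)
  rating: no writer match
  name <- country (string -> string, writer optional)
  price <- price (float64 -> float64, writer required)
  zip <- version (int32 -> int32, writer optional)
  writer rating: unknown to reader
  geo.duration <- geo.duration (float64 -> int64, writer required)
  geo.score <- geo.score (float64 -> float64, writer required)
  geo.locale <- geo.locale (string -> string, writer required)
  violation R3 at geo.duration
  violation R1 at rating
  violation R2 at rating
  => forward: BREAKING (3)

backward: BREAKING [(geo.duration, R3), (rating, R1), (rating, R2)]; forward: BREAKING [(geo.duration, R3), (rating, R1), (rating, R2)]


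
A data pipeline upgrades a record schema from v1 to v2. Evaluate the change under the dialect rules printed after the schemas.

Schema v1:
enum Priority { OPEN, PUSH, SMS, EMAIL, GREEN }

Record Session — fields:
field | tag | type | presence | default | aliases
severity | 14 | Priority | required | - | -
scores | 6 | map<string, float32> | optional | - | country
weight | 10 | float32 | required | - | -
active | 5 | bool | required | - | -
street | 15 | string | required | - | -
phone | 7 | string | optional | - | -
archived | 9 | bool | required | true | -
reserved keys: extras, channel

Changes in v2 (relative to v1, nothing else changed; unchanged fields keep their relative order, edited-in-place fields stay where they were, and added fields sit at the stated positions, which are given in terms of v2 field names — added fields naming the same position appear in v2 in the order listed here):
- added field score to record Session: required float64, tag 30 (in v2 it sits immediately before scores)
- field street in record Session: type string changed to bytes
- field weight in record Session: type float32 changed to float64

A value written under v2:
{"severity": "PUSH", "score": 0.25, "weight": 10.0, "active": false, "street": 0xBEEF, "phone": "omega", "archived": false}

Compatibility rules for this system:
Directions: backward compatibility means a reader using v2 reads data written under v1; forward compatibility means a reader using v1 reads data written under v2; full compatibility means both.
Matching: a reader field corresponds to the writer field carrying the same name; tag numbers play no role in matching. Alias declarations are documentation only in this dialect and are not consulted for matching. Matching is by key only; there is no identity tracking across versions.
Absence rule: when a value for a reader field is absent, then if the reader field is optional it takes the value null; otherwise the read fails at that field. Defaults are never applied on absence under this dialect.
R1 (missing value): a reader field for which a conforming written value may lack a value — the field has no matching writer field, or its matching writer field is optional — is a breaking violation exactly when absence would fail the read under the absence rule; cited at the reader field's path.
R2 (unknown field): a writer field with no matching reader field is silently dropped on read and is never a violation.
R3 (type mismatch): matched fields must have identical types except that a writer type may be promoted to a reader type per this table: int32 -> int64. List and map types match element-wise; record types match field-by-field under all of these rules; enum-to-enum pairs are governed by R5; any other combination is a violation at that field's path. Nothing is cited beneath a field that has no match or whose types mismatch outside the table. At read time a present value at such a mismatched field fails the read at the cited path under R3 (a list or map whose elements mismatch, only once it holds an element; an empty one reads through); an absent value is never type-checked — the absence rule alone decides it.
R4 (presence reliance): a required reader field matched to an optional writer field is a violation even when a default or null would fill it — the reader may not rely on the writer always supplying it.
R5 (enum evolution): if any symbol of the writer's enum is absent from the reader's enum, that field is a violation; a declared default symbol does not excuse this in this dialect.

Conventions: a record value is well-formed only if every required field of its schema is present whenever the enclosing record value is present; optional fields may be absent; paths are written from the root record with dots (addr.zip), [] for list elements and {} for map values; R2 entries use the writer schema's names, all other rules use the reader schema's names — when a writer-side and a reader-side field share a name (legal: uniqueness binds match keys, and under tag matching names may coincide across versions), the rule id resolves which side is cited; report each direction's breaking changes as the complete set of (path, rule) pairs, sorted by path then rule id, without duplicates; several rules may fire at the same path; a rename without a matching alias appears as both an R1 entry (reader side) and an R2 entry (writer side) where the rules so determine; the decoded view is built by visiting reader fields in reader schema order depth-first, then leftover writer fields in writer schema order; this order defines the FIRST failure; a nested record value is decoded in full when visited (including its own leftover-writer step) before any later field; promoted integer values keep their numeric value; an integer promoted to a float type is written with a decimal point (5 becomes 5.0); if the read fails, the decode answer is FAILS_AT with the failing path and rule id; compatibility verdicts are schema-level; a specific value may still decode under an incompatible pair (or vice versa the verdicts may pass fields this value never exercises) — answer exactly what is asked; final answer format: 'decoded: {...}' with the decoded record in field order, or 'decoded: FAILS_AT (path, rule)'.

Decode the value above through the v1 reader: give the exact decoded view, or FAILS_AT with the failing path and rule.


the writer's type comes first in each Session pair
migrating the Session value to v1:
  severity := "PUSH"
  scores := null (missing; optional => null)
  read fails at weight under R3
  => FAILS_AT (weight, R3)
the other Session changes do not affect what is asked:
  added field score to record Session: required float64, tag 30 (in v2 it sits immediately before scores) -> changes Session's schema-level verdicts only — the decode of this value is the same
  field street in record Session: type string changed to bytes -> changes Session's schema-level verdicts only — the decode of this value is the same

decoded: FAILS_AT (weight, R3)


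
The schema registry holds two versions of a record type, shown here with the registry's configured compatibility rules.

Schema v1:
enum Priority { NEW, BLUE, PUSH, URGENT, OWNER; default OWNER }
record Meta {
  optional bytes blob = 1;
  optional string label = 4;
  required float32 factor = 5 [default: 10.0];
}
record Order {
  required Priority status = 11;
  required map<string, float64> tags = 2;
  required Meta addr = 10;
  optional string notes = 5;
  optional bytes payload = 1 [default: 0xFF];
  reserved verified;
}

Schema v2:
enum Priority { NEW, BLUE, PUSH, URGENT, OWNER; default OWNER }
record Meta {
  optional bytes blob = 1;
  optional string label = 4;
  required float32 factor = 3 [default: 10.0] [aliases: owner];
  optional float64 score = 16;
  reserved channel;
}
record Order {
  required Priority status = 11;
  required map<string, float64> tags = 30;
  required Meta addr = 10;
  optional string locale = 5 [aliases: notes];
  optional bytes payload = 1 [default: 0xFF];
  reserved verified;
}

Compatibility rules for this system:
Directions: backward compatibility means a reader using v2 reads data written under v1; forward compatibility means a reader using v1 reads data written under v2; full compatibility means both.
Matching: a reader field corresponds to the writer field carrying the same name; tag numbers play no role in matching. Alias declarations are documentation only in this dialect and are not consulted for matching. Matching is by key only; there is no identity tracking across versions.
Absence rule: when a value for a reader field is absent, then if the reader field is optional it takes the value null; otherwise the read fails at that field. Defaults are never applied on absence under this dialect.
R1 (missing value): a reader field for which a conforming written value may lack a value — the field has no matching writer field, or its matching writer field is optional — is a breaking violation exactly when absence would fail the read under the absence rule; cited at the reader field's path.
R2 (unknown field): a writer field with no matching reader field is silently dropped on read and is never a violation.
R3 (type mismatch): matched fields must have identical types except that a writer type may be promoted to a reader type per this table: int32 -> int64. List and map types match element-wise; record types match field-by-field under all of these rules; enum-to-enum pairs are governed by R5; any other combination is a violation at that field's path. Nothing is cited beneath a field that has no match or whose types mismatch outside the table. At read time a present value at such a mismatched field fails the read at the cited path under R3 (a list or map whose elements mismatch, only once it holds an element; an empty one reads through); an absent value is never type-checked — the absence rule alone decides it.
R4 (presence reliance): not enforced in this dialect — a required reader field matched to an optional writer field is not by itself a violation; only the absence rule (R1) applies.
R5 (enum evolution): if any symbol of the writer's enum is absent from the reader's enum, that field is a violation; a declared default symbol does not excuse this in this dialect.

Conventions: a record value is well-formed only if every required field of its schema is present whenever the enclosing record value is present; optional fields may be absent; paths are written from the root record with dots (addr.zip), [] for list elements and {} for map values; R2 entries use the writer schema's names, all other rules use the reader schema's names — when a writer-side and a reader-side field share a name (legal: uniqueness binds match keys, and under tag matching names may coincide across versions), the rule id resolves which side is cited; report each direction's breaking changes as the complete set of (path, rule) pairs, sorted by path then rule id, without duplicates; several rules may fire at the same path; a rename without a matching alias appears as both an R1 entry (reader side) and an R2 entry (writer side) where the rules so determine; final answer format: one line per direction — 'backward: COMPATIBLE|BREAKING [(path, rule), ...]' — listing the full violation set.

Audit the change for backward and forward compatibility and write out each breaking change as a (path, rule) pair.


each type pair in Order: writer, then reader
backward for Order (reader v2, writer v1):
  writer required, Priority -> Priority: reader status maps from writer status
  writer required, map<string, float64> -> map<string, float64>: reader tags maps from writer tags
  writer required, Meta -> Meta: reader addr maps from writer addr
  locale: no writer match
  writer optional, bytes -> bytes: reader payload maps from writer payload
  writer field notes has no reader counterpart
  writer optional, bytes -> bytes: reader addr.blob maps from writer addr.blob
  writer optional, string -> string: reader addr.label maps from writer addr.label
  writer required, float32 -> float32: reader addr.factor maps from writer addr.factor
  addr.score: no writer match
  nothing fires on Order: backward is COMPATIBLE
forward for Order (reader v1, writer v2):
  writer required, Priority -> Priority: reader status maps from writer status
  writer required, map<string, float64> -> map<string, float64>: reader tags maps from writer tags
  writer required, Meta -> Meta: reader addr maps from writer addr
  notes: no writer match
  writer optional, bytes -> bytes: reader payload maps from writer payload
  writer field locale has no reader counterpart
  writer optional, bytes -> bytes: reader addr.blob maps from writer addr.blob
  writer optional, string -> string: reader addr.label maps from writer addr.label
  writer required, float32 -> float32: reader addr.factor maps from writer addr.factor
  writer field addr.score has no reader counterpart
  nothing fires on Order: forward is COMPATIBLE

backward: COMPATIBLE []; forward: COMPATIBLE []


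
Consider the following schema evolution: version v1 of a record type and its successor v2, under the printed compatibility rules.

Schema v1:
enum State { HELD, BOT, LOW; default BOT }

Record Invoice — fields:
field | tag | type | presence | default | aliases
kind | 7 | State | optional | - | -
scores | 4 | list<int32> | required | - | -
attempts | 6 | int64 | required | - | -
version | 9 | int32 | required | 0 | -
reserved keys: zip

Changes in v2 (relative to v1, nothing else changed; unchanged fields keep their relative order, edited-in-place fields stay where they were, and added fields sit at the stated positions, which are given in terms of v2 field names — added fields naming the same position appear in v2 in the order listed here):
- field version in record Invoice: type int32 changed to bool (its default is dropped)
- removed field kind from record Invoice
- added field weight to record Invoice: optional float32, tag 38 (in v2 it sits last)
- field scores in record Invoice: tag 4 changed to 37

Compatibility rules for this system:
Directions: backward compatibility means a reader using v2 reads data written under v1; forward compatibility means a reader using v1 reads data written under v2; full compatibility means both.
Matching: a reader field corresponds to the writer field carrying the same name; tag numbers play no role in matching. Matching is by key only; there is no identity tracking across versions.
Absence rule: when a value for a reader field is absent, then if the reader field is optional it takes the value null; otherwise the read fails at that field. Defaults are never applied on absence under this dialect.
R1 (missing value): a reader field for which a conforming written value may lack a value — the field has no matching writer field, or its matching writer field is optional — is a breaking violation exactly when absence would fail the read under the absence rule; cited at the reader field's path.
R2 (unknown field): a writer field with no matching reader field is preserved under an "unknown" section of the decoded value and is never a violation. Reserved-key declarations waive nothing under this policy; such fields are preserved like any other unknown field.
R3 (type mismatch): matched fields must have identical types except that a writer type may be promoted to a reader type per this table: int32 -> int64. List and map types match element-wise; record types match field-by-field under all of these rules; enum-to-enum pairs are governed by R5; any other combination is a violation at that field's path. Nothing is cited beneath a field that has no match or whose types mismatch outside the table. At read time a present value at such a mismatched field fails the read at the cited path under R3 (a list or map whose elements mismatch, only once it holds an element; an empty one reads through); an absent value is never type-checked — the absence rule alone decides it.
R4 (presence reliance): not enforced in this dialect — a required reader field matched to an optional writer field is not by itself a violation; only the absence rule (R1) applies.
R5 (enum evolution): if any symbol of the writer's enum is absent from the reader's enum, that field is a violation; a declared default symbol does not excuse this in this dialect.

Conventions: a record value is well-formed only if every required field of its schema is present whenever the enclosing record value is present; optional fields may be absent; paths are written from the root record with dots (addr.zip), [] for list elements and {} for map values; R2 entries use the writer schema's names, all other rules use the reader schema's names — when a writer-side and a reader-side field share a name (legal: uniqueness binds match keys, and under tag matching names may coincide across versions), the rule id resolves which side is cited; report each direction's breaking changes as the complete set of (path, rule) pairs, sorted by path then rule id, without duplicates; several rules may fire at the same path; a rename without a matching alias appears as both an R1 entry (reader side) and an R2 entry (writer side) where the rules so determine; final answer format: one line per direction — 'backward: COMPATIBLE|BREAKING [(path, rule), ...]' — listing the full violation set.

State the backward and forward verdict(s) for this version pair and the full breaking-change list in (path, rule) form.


backward: BREAKING [(version, R3)]; forward: BREAKING [(version, R3)]

the writer's type comes first in each Invoice pair
backward pass over Invoice, reader schema v2, writer schema v1:
  writer required, list<int32> -> list<int32>: reader scores maps from writer scores
  writer required, int64 -> int64: reader attempts maps from writer attempts
  writer required, int32 -> bool: reader version maps from writer version
  weight has no writer counterpart
  writer kind: unknown to reader
  rule R3 violated at version
  backward on Invoice therefore BREAKING (1)
forward pass over Invoice, reader schema v1, writer schema v2:
  kind has no writer counterpart
  writer required, list<int32> -> list<int32>: reader scores maps from writer scores
  writer required, int64 -> int64: reader attempts maps from writer attempts
  writer required, bool -> int32: reader version maps from writer version
  writer weight: unknown to reader
  rule R3 violated at version
  forward on Invoice therefore BREAKING (1)


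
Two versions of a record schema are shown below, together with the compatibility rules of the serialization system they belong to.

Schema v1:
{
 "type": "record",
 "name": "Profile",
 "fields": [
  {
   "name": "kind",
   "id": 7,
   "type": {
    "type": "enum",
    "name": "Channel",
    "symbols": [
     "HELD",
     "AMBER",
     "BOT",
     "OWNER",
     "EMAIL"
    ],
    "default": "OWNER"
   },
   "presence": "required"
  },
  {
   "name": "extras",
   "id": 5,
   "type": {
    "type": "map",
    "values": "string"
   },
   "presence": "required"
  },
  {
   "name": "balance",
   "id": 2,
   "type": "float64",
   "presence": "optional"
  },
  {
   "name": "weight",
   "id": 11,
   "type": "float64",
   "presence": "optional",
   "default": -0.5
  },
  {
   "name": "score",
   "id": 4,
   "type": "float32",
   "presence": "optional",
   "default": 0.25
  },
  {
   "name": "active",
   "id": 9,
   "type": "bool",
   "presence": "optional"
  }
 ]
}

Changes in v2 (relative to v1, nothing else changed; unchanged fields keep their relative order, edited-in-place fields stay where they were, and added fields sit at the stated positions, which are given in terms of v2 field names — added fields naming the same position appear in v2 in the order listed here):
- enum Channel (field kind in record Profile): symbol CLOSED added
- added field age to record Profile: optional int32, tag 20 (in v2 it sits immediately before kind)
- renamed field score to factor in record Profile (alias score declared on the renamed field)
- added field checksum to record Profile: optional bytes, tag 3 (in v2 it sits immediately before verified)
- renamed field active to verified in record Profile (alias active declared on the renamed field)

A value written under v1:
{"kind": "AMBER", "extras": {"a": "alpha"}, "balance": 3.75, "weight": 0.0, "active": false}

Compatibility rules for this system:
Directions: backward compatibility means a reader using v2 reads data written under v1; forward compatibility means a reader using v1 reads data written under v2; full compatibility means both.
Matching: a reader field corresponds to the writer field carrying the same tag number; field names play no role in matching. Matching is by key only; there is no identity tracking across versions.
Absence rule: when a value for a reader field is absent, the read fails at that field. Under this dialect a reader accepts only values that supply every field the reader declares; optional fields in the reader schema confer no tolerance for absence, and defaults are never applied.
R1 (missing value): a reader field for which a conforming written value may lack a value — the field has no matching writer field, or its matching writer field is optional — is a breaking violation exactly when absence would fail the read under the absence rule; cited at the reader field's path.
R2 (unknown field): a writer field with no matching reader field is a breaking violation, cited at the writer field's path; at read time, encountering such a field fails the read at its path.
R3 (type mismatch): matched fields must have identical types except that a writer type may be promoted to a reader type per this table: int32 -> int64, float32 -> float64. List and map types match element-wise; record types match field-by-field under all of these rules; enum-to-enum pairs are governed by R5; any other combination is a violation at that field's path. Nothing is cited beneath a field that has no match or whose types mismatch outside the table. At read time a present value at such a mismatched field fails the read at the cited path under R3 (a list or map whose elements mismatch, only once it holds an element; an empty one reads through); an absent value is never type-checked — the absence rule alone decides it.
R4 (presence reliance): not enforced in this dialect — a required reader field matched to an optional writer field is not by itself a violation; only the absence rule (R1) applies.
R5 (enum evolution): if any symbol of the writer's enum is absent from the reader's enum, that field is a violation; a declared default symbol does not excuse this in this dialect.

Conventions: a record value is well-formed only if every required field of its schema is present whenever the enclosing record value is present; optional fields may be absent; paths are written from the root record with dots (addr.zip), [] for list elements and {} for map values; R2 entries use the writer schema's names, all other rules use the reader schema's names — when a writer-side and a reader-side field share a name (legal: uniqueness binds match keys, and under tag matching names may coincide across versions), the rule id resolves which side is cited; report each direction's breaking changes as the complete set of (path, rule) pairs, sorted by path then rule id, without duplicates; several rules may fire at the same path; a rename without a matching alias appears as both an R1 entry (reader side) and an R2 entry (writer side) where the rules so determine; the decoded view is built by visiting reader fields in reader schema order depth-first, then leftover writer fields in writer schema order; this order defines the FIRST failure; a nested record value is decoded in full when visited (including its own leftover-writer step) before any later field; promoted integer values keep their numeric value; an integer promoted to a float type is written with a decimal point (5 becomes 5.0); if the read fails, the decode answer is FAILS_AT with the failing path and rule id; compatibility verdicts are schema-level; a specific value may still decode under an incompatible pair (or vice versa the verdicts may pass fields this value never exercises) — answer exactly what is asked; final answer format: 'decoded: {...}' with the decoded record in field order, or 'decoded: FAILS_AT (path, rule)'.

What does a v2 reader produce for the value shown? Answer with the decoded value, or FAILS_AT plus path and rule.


decoded: FAILS_AT (age, R1)

in Profile below, arrows point writer -> reader
decoding the Profile value with the v2 reader:
  read fails at age under R1 (no fill)
  => FAILS_AT (age, R1)
the other Profile changes do not affect what is asked:
  enum Channel (field kind in record Profile): symbol CLOSED added -> schema-level compatibility only; this Profile value's decode is unchanged
  added field checksum to record Profile: optional bytes, tag 3 (in v2 it sits immediately before verified) -> schema-level compatibility only; this Profile value's decode is unchanged
  renamed field score to factor in record Profile (alias score declared on the renamed field) -> schema-level compatibility only; this Profile value's decode is unchanged
  renamed field active to verified in record Profile (alias active declared on the renamed field) -> schema-level compatibility only; this Profile value's decode is unchanged
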